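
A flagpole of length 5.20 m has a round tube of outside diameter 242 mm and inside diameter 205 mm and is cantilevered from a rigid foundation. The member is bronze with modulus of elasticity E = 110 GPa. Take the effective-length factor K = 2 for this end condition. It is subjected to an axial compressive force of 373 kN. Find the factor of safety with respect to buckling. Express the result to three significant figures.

d_o = 242 mm, d_i = 205 mm
I = π(d_o⁴ − d_i⁴)/64 = π(242⁴ − 205.0⁴)/64 = 8.166×10^7 mm⁴
I = 8.166×10^7 mm⁴ = 8.166×10^-5 m⁴
Effective length L_e = K·L = 2 × 5.20 = 10.40 m
P_cr = π²EI / L_e² = π² × 110×10⁹ × 8.166×10^-5 / 10.40² = 8.197×10^5 N
Factor of safety n = P_cr / P = 819.70 / 373 = 2.20

n ≈ 2.20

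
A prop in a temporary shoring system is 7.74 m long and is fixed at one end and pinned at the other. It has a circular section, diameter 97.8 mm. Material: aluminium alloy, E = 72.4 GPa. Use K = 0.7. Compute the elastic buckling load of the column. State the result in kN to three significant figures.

P_cr ≈ 109 kN

I = πd⁴/64 = π×97.8⁴/64 = 4.491×10^6 mm⁴
I = 4.491×10^6 mm⁴ = 4.491×10^-6 m⁴
Effective length L_e = K·L = 0.7 × 7.74 = 5.418 m
P_cr = π²EI / L_e² = π² × 72.4×10⁹ × 4.491×10^-6 / 5.418² = 1.093×10^5 N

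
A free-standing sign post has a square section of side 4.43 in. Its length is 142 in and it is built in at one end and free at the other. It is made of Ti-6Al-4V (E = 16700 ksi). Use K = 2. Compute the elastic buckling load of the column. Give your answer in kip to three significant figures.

I = a⁴/12 = 4.43⁴/12 = 32.09 in⁴
Effective length L_e = K·L = 2 × 142 = 284.0 in
P_cr = π²EI / L_e² = π² × 16700×10³ × 32.09 / 284.0² = 6.559×10^4 lb

P_cr ≈ 65.6 kip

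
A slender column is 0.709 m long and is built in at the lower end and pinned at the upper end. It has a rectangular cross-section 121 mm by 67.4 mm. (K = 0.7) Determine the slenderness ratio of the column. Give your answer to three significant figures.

Buckling occurs about the weak axis: I_min = h·b³/12 with b = 67.4 mm (the shorter side).
I_min = 121×67.4³/12 = 3.087×10^6 mm⁴
A = 8.155×10^3 mm²;  r_min = √(I/A) = √(3.087×10^6/8.155×10^3) = 19.46 mm
L_e = K·L = 0.7 × 0.709 m = 0.4963 m = 496.30 mm
λ = L_e / r_min = 496.30 / 19.46 = 25.5

λ ≈ 25.5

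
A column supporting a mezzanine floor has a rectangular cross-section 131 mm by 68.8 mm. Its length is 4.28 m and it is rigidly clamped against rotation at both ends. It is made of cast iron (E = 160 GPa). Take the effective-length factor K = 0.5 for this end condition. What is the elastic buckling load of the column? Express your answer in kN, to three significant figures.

Buckling occurs about the weak axis: I_min = h·b³/12 with b = 68.8 mm (the shorter side).
I_min = 131×68.8³/12 = 3.555×10^6 mm⁴
I = 3.555×10^6 mm⁴ = 3.555×10^-6 m⁴
Effective length L_e = K·L = 0.5 × 4.28 = 2.140 m
P_cr = π²EI / L_e² = π² × 160×10⁹ × 3.555×10^-6 / 2.140² = 1.226×10^6 N

P_cr ≈ 1230 kN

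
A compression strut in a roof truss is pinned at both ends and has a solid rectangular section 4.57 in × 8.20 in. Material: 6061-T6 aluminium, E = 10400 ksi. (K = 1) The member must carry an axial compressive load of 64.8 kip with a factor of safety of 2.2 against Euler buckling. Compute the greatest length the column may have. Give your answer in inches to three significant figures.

L_max ≈ 217 in

Buckling occurs about the weak axis: I_min = h·b³/12 with b = 4.57 in (the shorter side).
I_min = 8.20×4.57³/12 = 65.22 in⁴
Required critical load P_cr = n·P = 2.2 × 64.8 = 142.6 kip = 1.426×10^5 lb
From P_cr = π²EI/(K·L)²:  L = (1/K)·√(π²EI/P_cr) = (1/1)·√(π²×1.04×10^7×65.22/1.426×10^5)
L = 217 in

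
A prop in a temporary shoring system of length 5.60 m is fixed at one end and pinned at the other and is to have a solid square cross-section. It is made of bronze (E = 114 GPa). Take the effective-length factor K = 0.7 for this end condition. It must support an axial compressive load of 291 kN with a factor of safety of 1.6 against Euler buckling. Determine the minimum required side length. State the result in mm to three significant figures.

a ≈ 93.5 mm

Required P_cr = n·P = 1.6 × 291 = 465.6 kN
L_e = K·L = 0.7 × 5.60 = 3.920 m
Required I = P_cr·L_e²/(π²E) = 4.656×10^5 × 3.920² / (π² × 1.14×10^11) = 6.359×10^-6 m⁴
I_req = 6.359×10^6 mm⁴
Solid square: I = a⁴/12  ⇒  a = (12I)^(1/4) = (12×6.359×10^6)^(1/4) = 93.5 mm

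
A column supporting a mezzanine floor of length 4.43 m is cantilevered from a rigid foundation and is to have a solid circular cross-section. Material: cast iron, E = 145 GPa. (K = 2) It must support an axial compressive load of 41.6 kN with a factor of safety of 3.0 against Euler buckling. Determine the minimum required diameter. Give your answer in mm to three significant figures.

Required P_cr = n·P = 3.0 × 41.6 = 124.8 kN
L_e = K·L = 2 × 4.43 = 8.860 m
Required I = P_cr·L_e²/(π²E) = 1.248×10^5 × 8.860² / (π² × 1.45×10^11) = 6.846×10^-6 m⁴
I_req = 6.846×10^6 mm⁴
Solid circle: I = πd⁴/64  ⇒  d = (64I/π)^(1/4) = (64×6.846×10^6/π)^(1/4) = 109 mm

d ≈ 109 mm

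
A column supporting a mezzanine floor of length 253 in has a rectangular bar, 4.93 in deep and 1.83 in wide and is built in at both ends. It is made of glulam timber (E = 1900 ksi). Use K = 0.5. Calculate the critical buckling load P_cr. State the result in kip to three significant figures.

P_cr ≈ 2.95 kip

Buckling occurs about the weak axis: I_min = h·b³/12 with b = 1.83 in (the shorter side).
I_min = 4.93×1.83³/12 = 2.518 in⁴
Effective length L_e = K·L = 0.5 × 253 = 126.5 in
P_cr = π²EI / L_e² = π² × 1900×10³ × 2.518 / 126.5² = 2.950×10^3 lb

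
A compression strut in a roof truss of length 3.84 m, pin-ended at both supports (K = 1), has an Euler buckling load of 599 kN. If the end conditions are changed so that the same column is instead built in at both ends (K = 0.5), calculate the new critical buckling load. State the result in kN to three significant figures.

P_cr ∝ 1/K², so P_cr,new = P_cr,old × (K_old/K_new)² = 599 × (1/0.5)²
= 599 × 4.000 = 2400 kN

P_cr ≈ 2400 kN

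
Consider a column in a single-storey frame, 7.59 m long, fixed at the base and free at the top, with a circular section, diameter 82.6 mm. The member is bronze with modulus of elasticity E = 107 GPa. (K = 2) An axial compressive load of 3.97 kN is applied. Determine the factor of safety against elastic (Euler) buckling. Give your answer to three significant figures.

I = πd⁴/64 = π×82.6⁴/64 = 2.285×10^6 mm⁴
I = 2.285×10^6 mm⁴ = 2.285×10^-6 m⁴
Effective length L_e = K·L = 2 × 7.59 = 15.18 m
P_cr = π²EI / L_e² = π² × 107×10⁹ × 2.285×10^-6 / 15.18² = 1.047×10^4 N
Factor of safety n = P_cr / P = 10.472 / 3.97 = 2.64

n ≈ 2.64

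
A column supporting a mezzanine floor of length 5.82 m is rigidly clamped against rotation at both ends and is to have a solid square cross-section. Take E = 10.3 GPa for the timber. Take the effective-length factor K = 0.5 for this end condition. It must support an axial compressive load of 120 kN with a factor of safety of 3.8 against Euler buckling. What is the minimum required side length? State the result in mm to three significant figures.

Required P_cr = n·P = 3.8 × 120 = 456.0 kN
L_e = K·L = 0.5 × 5.82 = 2.910 m
Required I = P_cr·L_e²/(π²E) = 4.560×10^5 × 2.910² / (π² × 1.03×10^10) = 3.799×10^-5 m⁴
I_req = 3.799×10^7 mm⁴
Solid square: I = a⁴/12  ⇒  a = (12I)^(1/4) = (12×3.799×10^7)^(1/4) = 146 mm

a ≈ 146 mm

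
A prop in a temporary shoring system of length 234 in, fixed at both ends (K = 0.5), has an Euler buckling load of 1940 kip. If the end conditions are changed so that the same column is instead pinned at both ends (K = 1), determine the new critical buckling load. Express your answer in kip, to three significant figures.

P_cr ∝ 1/K², so P_cr,new = P_cr,old × (K_old/K_new)² = 1940 × (0.5/1)²
= 1940 × 0.2500 = 485 kip

P_cr ≈ 485 kip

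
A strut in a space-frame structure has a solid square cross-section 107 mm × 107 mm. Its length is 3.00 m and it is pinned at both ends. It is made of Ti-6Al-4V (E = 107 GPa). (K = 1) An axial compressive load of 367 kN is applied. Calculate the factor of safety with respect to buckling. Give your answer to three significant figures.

I = a⁴/12 = 107⁴/12 = 1.092×10^7 mm⁴
I = 1.092×10^7 mm⁴ = 1.092×10^-5 m⁴
Effective length L_e = K·L = 1 × 3.00 = 3.000 m
P_cr = π²EI / L_e² = π² × 107×10⁹ × 1.092×10^-5 / 3.000² = 1.282×10^6 N
Factor of safety n = P_cr / P = 1281.7 / 367 = 3.49

n ≈ 3.49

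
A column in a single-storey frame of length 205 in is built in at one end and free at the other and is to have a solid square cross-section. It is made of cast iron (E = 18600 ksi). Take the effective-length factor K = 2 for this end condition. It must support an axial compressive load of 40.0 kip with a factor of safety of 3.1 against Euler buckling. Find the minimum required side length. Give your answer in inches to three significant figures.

Required P_cr = n·P = 3.1 × 40.0 = 124.0 kip
L_e = K·L = 2 × 205 = 410.0 in
Required I = P_cr·L_e²/(π²E) = 1.240×10^5 × 410.0² / (π² × 1.86×10^7) = 113.5 in⁴
Solid square: I = a⁴/12  ⇒  a = (12I)^(1/4) = (12×113.5)^(1/4) = 6.08 in

a ≈ 6.08 in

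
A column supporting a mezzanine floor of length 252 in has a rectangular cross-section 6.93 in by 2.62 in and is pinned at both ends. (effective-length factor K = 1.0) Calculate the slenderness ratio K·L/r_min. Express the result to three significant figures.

Buckling occurs about the weak axis: I_min = h·b³/12 with b = 2.62 in (the shorter side).
I_min = 6.93×2.62³/12 = 10.39 in⁴
A = 18.16 in²;  r_min = √(I/A) = √(10.39/18.16) = 0.7563 in
L_e = K·L = 1 × 252 = 252.0 in
λ = L_e / r_min = 252.00 / 0.7563 = 333

λ ≈ 333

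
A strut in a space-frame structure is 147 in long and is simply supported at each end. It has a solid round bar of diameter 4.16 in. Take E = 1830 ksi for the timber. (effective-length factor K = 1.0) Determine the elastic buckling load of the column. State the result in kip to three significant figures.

I = πd⁴/64 = π×4.16⁴/64 = 14.70 in⁴
Effective length L_e = K·L = 1 × 147 = 147.0 in
P_cr = π²EI / L_e² = π² × 1830×10³ × 14.70 / 147.0² = 1.229×10^4 lb

P_cr ≈ 12.3 kip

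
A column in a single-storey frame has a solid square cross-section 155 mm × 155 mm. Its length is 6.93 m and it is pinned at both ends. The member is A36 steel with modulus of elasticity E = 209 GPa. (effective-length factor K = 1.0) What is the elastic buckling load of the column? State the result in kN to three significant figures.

P_cr ≈ 2070 kN

I = a⁴/12 = 155⁴/12 = 4.810×10^7 mm⁴
I = 4.810×10^7 mm⁴ = 4.810×10^-5 m⁴
Effective length L_e = K·L = 1 × 6.93 = 6.930 m
P_cr = π²EI / L_e² = π² × 209×10⁹ × 4.810×10^-5 / 6.930² = 2.066×10^6 N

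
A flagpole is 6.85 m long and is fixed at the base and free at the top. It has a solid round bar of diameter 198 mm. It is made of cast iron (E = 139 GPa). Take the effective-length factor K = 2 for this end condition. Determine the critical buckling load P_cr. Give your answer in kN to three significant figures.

I = πd⁴/64 = π×198⁴/64 = 7.545×10^7 mm⁴
I = 7.545×10^7 mm⁴ = 7.545×10^-5 m⁴
Effective length L_e = K·L = 2 × 6.85 = 13.70 m
P_cr = π²EI / L_e² = π² × 139×10⁹ × 7.545×10^-5 / 13.70² = 5.514×10^5 N

P_cr ≈ 551 kN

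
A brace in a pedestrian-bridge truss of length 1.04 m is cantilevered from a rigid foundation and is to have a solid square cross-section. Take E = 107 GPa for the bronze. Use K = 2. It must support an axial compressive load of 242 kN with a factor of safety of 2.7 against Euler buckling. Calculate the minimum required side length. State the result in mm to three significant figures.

Required P_cr = n·P = 2.7 × 242 = 653.4 kN
L_e = K·L = 2 × 1.04 = 2.080 m
Required I = P_cr·L_e²/(π²E) = 6.534×10^5 × 2.080² / (π² × 1.07×10^11) = 2.677×10^-6 m⁴
I_req = 2.677×10^6 mm⁴
Solid square: I = a⁴/12  ⇒  a = (12I)^(1/4) = (12×2.677×10^6)^(1/4) = 75.3 mm

a ≈ 75.3 mm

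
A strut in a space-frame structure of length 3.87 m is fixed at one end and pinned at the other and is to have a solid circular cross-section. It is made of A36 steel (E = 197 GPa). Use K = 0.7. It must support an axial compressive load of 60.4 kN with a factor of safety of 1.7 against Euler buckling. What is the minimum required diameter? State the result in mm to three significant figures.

Required P_cr = n·P = 1.7 × 60.4 = 102.7 kN
L_e = K·L = 0.7 × 3.87 = 2.709 m
Required I = P_cr·L_e²/(π²E) = 1.027×10^5 × 2.709² / (π² × 1.97×10^11) = 3.876×10^-7 m⁴
I_req = 3.876×10^5 mm⁴
Solid circle: I = πd⁴/64  ⇒  d = (64I/π)^(1/4) = (64×3.876×10^5/π)^(1/4) = 53.0 mm

d ≈ 53.0 mm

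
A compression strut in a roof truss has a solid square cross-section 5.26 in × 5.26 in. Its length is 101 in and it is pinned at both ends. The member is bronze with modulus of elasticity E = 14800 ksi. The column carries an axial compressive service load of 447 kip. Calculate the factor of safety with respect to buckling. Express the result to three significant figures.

I = a⁴/12 = 5.26⁴/12 = 63.79 in⁴
Effective length L_e = K·L = 1 × 101 = 101.0 in
P_cr = π²EI / L_e² = π² × 14800×10³ × 63.79 / 101.0² = 9.134×10^5 lb
Factor of safety n = P_cr / P = 913.44 / 447 = 2.04

n ≈ 2.04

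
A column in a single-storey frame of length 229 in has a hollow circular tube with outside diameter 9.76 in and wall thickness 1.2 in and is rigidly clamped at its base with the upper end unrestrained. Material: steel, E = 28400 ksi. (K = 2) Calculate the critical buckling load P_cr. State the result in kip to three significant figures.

Inner diameter d_i = 9.76 − 2×1.2 = 7.360 in
I = π(d_o⁴ − d_i⁴)/64 = π(9.76⁴ − 7.360⁴)/64 = 301.4 in⁴
Effective length L_e = K·L = 2 × 229 = 458.0 in
P_cr = π²EI / L_e² = π² × 28400×10³ × 301.4 / 458.0² = 4.027×10^5 lb

P_cr ≈ 403 kip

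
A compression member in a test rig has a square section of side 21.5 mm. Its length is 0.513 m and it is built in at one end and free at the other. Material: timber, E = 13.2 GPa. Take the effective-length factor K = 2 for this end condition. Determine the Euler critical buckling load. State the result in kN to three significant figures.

P_cr ≈ 2.20 kN

I = a⁴/12 = 21.5⁴/12 = 1.781×10^4 mm⁴
I = 1.781×10^4 mm⁴ = 1.781×10^-8 m⁴
Effective length L_e = K·L = 2 × 0.513 = 1.026 m
P_cr = π²EI / L_e² = π² × 13.2×10⁹ × 1.781×10^-8 / 1.026² = 2.204×10^3 N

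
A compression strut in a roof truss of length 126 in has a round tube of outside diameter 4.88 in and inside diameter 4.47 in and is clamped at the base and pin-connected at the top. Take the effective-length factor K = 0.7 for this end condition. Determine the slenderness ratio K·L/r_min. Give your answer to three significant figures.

λ ≈ 53.3

d_o = 4.88 in, d_i = 4.47 in
I = π(d_o⁴ − d_i⁴)/64 = π(4.88⁴ − 4.470⁴)/64 = 8.241 in⁴
A = 3.011 in²;  r_min = √(I/A) = √(8.241/3.011) = 1.654 in
L_e = K·L = 0.7 × 126 = 88.20 in
λ = L_e / r_min = 88.200 / 1.654 = 53.3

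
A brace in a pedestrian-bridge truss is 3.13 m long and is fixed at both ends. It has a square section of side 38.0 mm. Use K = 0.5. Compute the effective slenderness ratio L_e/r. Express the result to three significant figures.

λ ≈ 143

I = a⁴/12 = 38.0⁴/12 = 1.738×10^5 mm⁴
A = 1.444×10^3 mm²;  r_min = √(I/A) = √(1.738×10^5/1.444×10^3) = 10.97 mm
L_e = K·L = 0.5 × 3.13 m = 1.565 m = 1565.0 mm
λ = L_e / r_min = 1565.0 / 10.97 = 143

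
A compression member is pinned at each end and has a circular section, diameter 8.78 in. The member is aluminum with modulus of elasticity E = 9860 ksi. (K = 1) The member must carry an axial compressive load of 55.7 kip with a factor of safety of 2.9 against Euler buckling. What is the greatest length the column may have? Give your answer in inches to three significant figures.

L_max ≈ 419 in

I = πd⁴/64 = π×8.78⁴/64 = 291.7 in⁴
Required critical load P_cr = n·P = 2.9 × 55.7 = 161.5 kip = 1.615×10^5 lb
From P_cr = π²EI/(K·L)²:  L = (1/K)·√(π²EI/P_cr) = (1/1)·√(π²×9.86×10^6×291.7/1.615×10^5)
L = 419 in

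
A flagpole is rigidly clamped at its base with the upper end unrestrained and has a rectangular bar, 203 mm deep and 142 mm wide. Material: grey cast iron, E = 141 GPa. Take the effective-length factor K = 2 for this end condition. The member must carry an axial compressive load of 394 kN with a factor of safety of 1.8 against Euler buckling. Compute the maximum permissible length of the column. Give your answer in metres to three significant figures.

Buckling occurs about the weak axis: I_min = h·b³/12 with b = 142 mm (the shorter side).
I_min = 203×142³/12 = 4.844×10^7 mm⁴
I = 4.844×10^-5 m⁴
Required critical load P_cr = n·P = 1.8 × 394 = 709.2 kN = 7.092×10^5 N
From P_cr = π²EI/(K·L)²:  L = (1/K)·√(π²EI/P_cr) = (1/2)·√(π²×1.41×10^11×4.844×10^-5/7.092×10^5)
L = 4.87 m

L_max ≈ 4.87 m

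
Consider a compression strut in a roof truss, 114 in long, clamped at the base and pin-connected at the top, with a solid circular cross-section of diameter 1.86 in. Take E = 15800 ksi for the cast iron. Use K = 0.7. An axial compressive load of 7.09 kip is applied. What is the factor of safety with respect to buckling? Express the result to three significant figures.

n ≈ 2.03

I = πd⁴/64 = π×1.86⁴/64 = 0.5875 in⁴
Effective length L_e = K·L = 0.7 × 114 = 79.80 in
P_cr = π²EI / L_e² = π² × 15800×10³ × 0.5875 / 79.80² = 1.439×10^4 lb
Factor of safety n = P_cr / P = 14.387 / 7.09 = 2.03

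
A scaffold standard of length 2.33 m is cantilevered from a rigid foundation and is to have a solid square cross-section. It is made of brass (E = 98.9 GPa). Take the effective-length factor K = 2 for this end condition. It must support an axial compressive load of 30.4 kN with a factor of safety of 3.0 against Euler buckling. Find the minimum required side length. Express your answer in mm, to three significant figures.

Required P_cr = n·P = 3.0 × 30.4 = 91.20 kN
L_e = K·L = 2 × 2.33 = 4.660 m
Required I = P_cr·L_e²/(π²E) = 9.120×10^4 × 4.660² / (π² × 9.89×10^10) = 2.029×10^-6 m⁴
I_req = 2.029×10^6 mm⁴
Solid square: I = a⁴/12  ⇒  a = (12I)^(1/4) = (12×2.029×10^6)^(1/4) = 70.2 mm

a ≈ 70.2 mm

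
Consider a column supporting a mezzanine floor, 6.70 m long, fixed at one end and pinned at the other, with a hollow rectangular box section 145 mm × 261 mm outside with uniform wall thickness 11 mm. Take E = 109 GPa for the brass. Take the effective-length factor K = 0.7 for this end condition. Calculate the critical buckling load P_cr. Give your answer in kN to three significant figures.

P_cr ≈ 1430 kN

Inner dimensions: h_i = 261 − 2×11 = 239.0 mm, b_i = 145 − 2×11 = 123.0 mm
Weak-axis I_min = (h_o·b_o³ − h_i·b_i³)/12 with b_o = 145, b_i = 123.0 mm (shorter outer/inner sides).
I_min = (261×145³ − 239.0×123.0³)/12 = 2.925×10^7 mm⁴
I = 2.925×10^7 mm⁴ = 2.925×10^-5 m⁴
Effective length L_e = K·L = 0.7 × 6.70 = 4.690 m
P_cr = π²EI / L_e² = π² × 109×10⁹ × 2.925×10^-5 / 4.690² = 1.430×10^6 N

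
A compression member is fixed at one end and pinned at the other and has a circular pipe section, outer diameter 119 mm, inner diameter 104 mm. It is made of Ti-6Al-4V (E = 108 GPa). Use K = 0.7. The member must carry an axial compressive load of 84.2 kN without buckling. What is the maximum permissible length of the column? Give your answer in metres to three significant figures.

L_max ≈ 10.3 m

d_o = 119 mm, d_i = 104 mm
I = π(d_o⁴ − d_i⁴)/64 = π(119⁴ − 104.0⁴)/64 = 4.101×10^6 mm⁴
I = 4.101×10^-6 m⁴
At the buckling limit P_cr = P = 8.420×10^4 N
From P_cr = π²EI/(K·L)²:  L = (1/K)·√(π²EI/P_cr) = (1/0.7)·√(π²×1.08×10^11×4.101×10^-6/8.420×10^4)
L = 10.3 m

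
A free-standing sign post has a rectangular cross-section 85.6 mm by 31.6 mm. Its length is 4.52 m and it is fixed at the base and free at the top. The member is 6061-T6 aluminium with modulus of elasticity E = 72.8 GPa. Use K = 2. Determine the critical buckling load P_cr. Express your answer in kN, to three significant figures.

P_cr ≈ 1.98 kN

Buckling occurs about the weak axis: I_min = h·b³/12 with b = 31.6 mm (the shorter side).
I_min = 85.6×31.6³/12 = 2.251×10^5 mm⁴
I = 2.251×10^5 mm⁴ = 2.251×10^-7 m⁴
Effective length L_e = K·L = 2 × 4.52 = 9.040 m
P_cr = π²EI / L_e² = π² × 72.8×10⁹ × 2.251×10^-7 / 9.040² = 1.979×10^3 N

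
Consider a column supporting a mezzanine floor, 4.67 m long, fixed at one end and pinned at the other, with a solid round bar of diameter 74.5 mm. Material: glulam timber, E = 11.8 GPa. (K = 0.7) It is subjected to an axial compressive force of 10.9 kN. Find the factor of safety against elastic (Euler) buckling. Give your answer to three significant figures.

n ≈ 1.51

I = πd⁴/64 = π×74.5⁴/64 = 1.512×10^6 mm⁴
I = 1.512×10^6 mm⁴ = 1.512×10^-6 m⁴
Effective length L_e = K·L = 0.7 × 4.67 = 3.269 m
P_cr = π²EI / L_e² = π² × 11.8×10⁹ × 1.512×10^-6 / 3.269² = 1.648×10^4 N
Factor of safety n = P_cr / P = 16.480 / 10.9 = 1.51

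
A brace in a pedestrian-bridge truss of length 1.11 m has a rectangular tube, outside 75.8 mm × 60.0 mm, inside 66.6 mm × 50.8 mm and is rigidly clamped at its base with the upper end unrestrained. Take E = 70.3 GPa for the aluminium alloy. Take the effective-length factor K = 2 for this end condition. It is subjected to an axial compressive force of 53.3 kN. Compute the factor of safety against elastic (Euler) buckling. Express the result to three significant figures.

n ≈ 1.68

Weak-axis I_min = (h_o·b_o³ − h_i·b_i³)/12 with b_o = 60.0, b_i = 50.80 mm (shorter outer/inner sides).
I_min = (75.8×60.0³ − 66.60×50.80³)/12 = 6.368×10^5 mm⁴
I = 6.368×10^5 mm⁴ = 6.368×10^-7 m⁴
Effective length L_e = K·L = 2 × 1.11 = 2.220 m
P_cr = π²EI / L_e² = π² × 70.3×10⁹ × 6.368×10^-7 / 2.220² = 8.965×10^4 N
Factor of safety n = P_cr / P = 89.652 / 53.3 = 1.68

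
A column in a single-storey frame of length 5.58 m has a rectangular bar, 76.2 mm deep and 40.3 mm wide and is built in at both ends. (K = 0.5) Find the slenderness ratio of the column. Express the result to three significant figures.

λ ≈ 240

Buckling occurs about the weak axis: I_min = h·b³/12 with b = 40.3 mm (the shorter side).
I_min = 76.2×40.3³/12 = 4.156×10^5 mm⁴
A = 3.071×10^3 mm²;  r_min = √(I/A) = √(4.156×10^5/3.071×10^3) = 11.63 mm
L_e = K·L = 0.5 × 5.58 m = 2.790 m = 2790.0 mm
λ = L_e / r_min = 2790.0 / 11.63 = 240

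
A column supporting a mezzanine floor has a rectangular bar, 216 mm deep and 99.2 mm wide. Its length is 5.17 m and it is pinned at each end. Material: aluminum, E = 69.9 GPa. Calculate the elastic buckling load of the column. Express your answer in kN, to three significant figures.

Buckling occurs about the weak axis: I_min = h·b³/12 with b = 99.2 mm (the shorter side).
I_min = 216×99.2³/12 = 1.757×10^7 mm⁴
I = 1.757×10^7 mm⁴ = 1.757×10^-5 m⁴
Effective length L_e = K·L = 1 × 5.17 = 5.170 m
P_cr = π²EI / L_e² = π² × 69.9×10⁹ × 1.757×10^-5 / 5.170² = 4.535×10^5 N

P_cr ≈ 454 kN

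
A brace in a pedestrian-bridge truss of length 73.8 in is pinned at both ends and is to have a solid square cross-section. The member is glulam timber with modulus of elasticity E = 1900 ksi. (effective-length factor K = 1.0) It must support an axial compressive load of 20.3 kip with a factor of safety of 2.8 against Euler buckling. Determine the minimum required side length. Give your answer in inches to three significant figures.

Required P_cr = n·P = 2.8 × 20.3 = 56.84 kip
L_e = K·L = 1 × 73.8 = 73.80 in
Required I = P_cr·L_e²/(π²E) = 5.684×10^4 × 73.80² / (π² × 1.90×10^6) = 16.51 in⁴
Solid square: I = a⁴/12  ⇒  a = (12I)^(1/4) = (12×16.51)^(1/4) = 3.75 in

a ≈ 3.75 in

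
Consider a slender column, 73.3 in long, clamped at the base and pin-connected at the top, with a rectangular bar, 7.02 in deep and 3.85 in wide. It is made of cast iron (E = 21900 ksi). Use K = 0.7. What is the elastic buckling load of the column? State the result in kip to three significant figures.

P_cr ≈ 2740 kip

Buckling occurs about the weak axis: I_min = h·b³/12 with b = 3.85 in (the shorter side).
I_min = 7.02×3.85³/12 = 33.38 in⁴
Effective length L_e = K·L = 0.7 × 73.3 = 51.31 in
P_cr = π²EI / L_e² = π² × 21900×10³ × 33.38 / 51.31² = 2.741×10^6 lb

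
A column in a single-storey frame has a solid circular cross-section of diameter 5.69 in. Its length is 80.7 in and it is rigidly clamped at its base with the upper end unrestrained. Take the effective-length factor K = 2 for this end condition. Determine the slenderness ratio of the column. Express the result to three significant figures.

For a solid circle r = d/4 = 5.69/4 = 1.422 in
L_e = K·L = 2 × 80.7 = 161.4 in
λ = L_e / r_min = 161.40 / 1.422 = 113

λ ≈ 113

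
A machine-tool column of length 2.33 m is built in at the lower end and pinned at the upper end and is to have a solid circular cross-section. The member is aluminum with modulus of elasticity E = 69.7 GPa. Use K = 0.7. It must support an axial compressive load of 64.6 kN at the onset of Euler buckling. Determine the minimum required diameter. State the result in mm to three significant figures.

L_e = K·L = 0.7 × 2.33 = 1.631 m
Required I = P_cr·L_e²/(π²E) = 6.460×10^4 × 1.631² / (π² × 6.97×10^10) = 2.498×10^-7 m⁴
I_req = 2.498×10^5 mm⁴
Solid circle: I = πd⁴/64  ⇒  d = (64I/π)^(1/4) = (64×2.498×10^5/π)^(1/4) = 47.5 mm

d ≈ 47.5 mm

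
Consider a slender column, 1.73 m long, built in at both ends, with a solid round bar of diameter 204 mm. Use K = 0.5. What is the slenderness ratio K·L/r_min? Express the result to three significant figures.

For a solid circle r = d/4 = 204/4 = 51.00 mm
L_e = K·L = 0.5 × 1.73 m = 0.8650 m = 865.00 mm
λ = L_e / r_min = 865.00 / 51.00 = 17.0

λ ≈ 17.0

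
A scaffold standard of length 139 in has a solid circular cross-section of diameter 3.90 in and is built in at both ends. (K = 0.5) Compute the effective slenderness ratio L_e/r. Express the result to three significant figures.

For a solid circle r = d/4 = 3.90/4 = 0.9750 in
L_e = K·L = 0.5 × 139 = 69.50 in
λ = L_e / r_min = 69.500 / 0.9750 = 71.3

λ ≈ 71.3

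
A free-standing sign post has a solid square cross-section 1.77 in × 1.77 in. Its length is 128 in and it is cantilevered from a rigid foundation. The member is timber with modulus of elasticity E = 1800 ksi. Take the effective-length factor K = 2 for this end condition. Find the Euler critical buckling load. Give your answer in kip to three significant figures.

P_cr ≈ 0.222 kip

I = a⁴/12 = 1.77⁴/12 = 0.8179 in⁴
Effective length L_e = K·L = 2 × 128 = 256.0 in
P_cr = π²EI / L_e² = π² × 1800×10³ × 0.8179 / 256.0² = 221.7 lb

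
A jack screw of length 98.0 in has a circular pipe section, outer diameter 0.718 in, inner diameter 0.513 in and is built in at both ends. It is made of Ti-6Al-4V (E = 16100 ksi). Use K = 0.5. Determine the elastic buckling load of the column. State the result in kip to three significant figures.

P_cr ≈ 0.638 kip

d_o = 0.718 in, d_i = 0.513 in
I = π(d_o⁴ − d_i⁴)/64 = π(0.718⁴ − 0.5130⁴)/64 = 9.646×10^-3 in⁴
Effective length L_e = K·L = 0.5 × 98.0 = 49.00 in
P_cr = π²EI / L_e² = π² × 16100×10³ × 9.646×10^-3 / 49.00² = 638.4 lb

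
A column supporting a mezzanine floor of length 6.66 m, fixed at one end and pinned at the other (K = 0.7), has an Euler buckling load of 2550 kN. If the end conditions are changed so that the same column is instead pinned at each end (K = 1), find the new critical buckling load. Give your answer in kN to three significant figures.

P_cr ≈ 1250 kN

P_cr ∝ 1/K², so P_cr,new = P_cr,old × (K_old/K_new)² = 2550 × (0.7/1)²
= 2550 × 0.4900 = 1250 kN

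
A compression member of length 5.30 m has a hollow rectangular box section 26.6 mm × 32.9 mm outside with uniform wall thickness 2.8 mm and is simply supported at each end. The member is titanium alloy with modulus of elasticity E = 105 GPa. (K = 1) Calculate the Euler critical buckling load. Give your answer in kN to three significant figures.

Inner dimensions: h_i = 32.9 − 2×2.8 = 27.30 mm, b_i = 26.6 − 2×2.8 = 21.00 mm
Weak-axis I_min = (h_o·b_o³ − h_i·b_i³)/12 with b_o = 26.6, b_i = 21.00 mm (shorter outer/inner sides).
I_min = (32.9×26.6³ − 27.30×21.00³)/12 = 3.053×10^4 mm⁴
I = 3.053×10^4 mm⁴ = 3.053×10^-8 m⁴
Effective length L_e = K·L = 1 × 5.30 = 5.300 m
P_cr = π²EI / L_e² = π² × 105×10⁹ × 3.053×10^-8 / 5.300² = 1.126×10^3 N

P_cr ≈ 1.13 kN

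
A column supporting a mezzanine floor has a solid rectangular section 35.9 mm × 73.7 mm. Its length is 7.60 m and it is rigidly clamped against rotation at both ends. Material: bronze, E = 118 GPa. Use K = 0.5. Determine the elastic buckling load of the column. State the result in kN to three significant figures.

Buckling occurs about the weak axis: I_min = h·b³/12 with b = 35.9 mm (the shorter side).
I_min = 73.7×35.9³/12 = 2.842×10^5 mm⁴
I = 2.842×10^5 mm⁴ = 2.842×10^-7 m⁴
Effective length L_e = K·L = 0.5 × 7.60 = 3.800 m
P_cr = π²EI / L_e² = π² × 118×10⁹ × 2.842×10^-7 / 3.800² = 2.292×10^4 N

P_cr ≈ 22.9 kN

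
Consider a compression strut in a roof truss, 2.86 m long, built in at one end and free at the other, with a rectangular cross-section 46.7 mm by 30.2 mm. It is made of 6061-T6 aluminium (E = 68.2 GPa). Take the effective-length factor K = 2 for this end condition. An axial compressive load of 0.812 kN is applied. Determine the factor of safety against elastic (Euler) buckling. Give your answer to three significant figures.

n ≈ 2.72

Buckling occurs about the weak axis: I_min = h·b³/12 with b = 30.2 mm (the shorter side).
I_min = 46.7×30.2³/12 = 1.072×10^5 mm⁴
I = 1.072×10^5 mm⁴ = 1.072×10^-7 m⁴
Effective length L_e = K·L = 2 × 2.86 = 5.720 m
P_cr = π²EI / L_e² = π² × 68.2×10⁹ × 1.072×10^-7 / 5.720² = 2.205×10^3 N
Factor of safety n = P_cr / P = 2.2052 / 0.812 = 2.72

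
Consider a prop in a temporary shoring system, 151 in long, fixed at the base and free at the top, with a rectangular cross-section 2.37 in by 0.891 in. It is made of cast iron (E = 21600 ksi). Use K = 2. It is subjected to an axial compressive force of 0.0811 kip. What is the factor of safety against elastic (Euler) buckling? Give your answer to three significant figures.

Buckling occurs about the weak axis: I_min = h·b³/12 with b = 0.891 in (the shorter side).
I_min = 2.37×0.891³/12 = 0.1397 in⁴
Effective length L_e = K·L = 2 × 151 = 302.0 in
P_cr = π²EI / L_e² = π² × 21600×10³ × 0.1397 / 302.0² = 326.5 lb
Factor of safety n = P_cr / P = 0.32654 / 0.0811 = 4.03

n ≈ 4.03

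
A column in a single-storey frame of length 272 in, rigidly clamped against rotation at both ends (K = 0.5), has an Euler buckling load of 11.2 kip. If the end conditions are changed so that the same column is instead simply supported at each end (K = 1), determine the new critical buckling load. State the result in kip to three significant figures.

P_cr ≈ 2.80 kip

P_cr ∝ 1/K², so P_cr,new = P_cr,old × (K_old/K_new)² = 11.2 × (0.5/1)²
= 11.2 × 0.2500 = 2.80 kip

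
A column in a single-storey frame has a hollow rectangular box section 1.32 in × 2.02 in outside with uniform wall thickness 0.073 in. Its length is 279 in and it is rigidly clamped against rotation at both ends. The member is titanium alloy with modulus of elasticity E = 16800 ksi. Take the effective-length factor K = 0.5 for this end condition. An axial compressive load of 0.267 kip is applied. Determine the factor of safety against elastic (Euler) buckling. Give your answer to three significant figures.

n ≈ 4.29

Inner dimensions: h_i = 2.02 − 2×0.073 = 1.874 in, b_i = 1.32 − 2×0.073 = 1.174 in
Weak-axis I_min = (h_o·b_o³ − h_i·b_i³)/12 with b_o = 1.32, b_i = 1.174 in (shorter outer/inner sides).
I_min = (2.02×1.32³ − 1.874×1.174³)/12 = 0.1345 in⁴
Effective length L_e = K·L = 0.5 × 279 = 139.5 in
P_cr = π²EI / L_e² = π² × 16800×10³ × 0.1345 / 139.5² = 1.146×10^3 lb
Factor of safety n = P_cr / P = 1.1457 / 0.267 = 4.29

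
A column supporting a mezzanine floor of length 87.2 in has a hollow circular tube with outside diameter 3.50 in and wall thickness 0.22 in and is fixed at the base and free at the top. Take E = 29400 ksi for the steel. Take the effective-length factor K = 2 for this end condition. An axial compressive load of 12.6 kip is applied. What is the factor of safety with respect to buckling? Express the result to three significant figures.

n ≈ 2.32

Inner diameter d_i = 3.50 − 2×0.22 = 3.060 in
I = π(d_o⁴ − d_i⁴)/64 = π(3.50⁴ − 3.060⁴)/64 = 3.062 in⁴
Effective length L_e = K·L = 2 × 87.2 = 174.4 in
P_cr = π²EI / L_e² = π² × 29400×10³ × 3.062 / 174.4² = 2.922×10^4 lb
Factor of safety n = P_cr / P = 29.215 / 12.6 = 2.32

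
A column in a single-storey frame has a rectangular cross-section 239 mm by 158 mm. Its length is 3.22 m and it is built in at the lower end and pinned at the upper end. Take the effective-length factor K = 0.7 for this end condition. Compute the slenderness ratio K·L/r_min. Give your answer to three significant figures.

λ ≈ 49.4

Buckling occurs about the weak axis: I_min = h·b³/12 with b = 158 mm (the shorter side).
I_min = 239×158³/12 = 7.856×10^7 mm⁴
A = 3.776×10^4 mm²;  r_min = √(I/A) = √(7.856×10^7/3.776×10^4) = 45.61 mm
L_e = K·L = 0.7 × 3.22 m = 2.254 m = 2254.0 mm
λ = L_e / r_min = 2254.0 / 45.61 = 49.4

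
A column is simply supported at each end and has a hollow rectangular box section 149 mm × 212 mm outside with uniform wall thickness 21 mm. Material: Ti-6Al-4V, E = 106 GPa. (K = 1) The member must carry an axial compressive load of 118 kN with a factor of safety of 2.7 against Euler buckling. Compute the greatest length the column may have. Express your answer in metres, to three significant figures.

Inner dimensions: h_i = 212 − 2×21 = 170.0 mm, b_i = 149 − 2×21 = 107.0 mm
Weak-axis I_min = (h_o·b_o³ − h_i·b_i³)/12 with b_o = 149, b_i = 107.0 mm (shorter outer/inner sides).
I_min = (212×149³ − 170.0×107.0³)/12 = 4.109×10^7 mm⁴
I = 4.109×10^-5 m⁴
Required critical load P_cr = n·P = 2.7 × 118 = 318.6 kN = 3.186×10^5 N
From P_cr = π²EI/(K·L)²:  L = (1/K)·√(π²EI/P_cr) = (1/1)·√(π²×1.06×10^11×4.109×10^-5/3.186×10^5)
L = 11.6 m

L_max ≈ 11.6 m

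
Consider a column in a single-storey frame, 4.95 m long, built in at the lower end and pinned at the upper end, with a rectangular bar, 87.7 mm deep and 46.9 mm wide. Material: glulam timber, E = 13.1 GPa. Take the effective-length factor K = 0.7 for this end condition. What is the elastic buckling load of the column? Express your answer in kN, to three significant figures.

P_cr ≈ 8.12 kN

Buckling occurs about the weak axis: I_min = h·b³/12 with b = 46.9 mm (the shorter side).
I_min = 87.7×46.9³/12 = 7.539×10^5 mm⁴
I = 7.539×10^5 mm⁴ = 7.539×10^-7 m⁴
Effective length L_e = K·L = 0.7 × 4.95 = 3.465 m
P_cr = π²EI / L_e² = π² × 13.1×10⁹ × 7.539×10^-7 / 3.465² = 8.119×10^3 N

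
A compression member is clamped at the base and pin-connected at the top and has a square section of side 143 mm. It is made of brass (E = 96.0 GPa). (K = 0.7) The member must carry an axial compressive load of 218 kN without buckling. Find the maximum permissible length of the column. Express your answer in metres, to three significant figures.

I = a⁴/12 = 143⁴/12 = 3.485×10^7 mm⁴
I = 3.485×10^-5 m⁴
At the buckling limit P_cr = P = 2.180×10^5 N
From P_cr = π²EI/(K·L)²:  L = (1/K)·√(π²EI/P_cr) = (1/0.7)·√(π²×9.60×10^10×3.485×10^-5/2.180×10^5)
L = 17.6 m

L_max ≈ 17.6 m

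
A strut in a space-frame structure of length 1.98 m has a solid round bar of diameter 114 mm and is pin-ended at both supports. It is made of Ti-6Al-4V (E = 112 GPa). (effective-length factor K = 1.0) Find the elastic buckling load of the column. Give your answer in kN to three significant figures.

I = πd⁴/64 = π×114⁴/64 = 8.291×10^6 mm⁴
I = 8.291×10^6 mm⁴ = 8.291×10^-6 m⁴
Effective length L_e = K·L = 1 × 1.98 = 1.980 m
P_cr = π²EI / L_e² = π² × 112×10⁹ × 8.291×10^-6 / 1.980² = 2.338×10^6 N

P_cr ≈ 2340 kN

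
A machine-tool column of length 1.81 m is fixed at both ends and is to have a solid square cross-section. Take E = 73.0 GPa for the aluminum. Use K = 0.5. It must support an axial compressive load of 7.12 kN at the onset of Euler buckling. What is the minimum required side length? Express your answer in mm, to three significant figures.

L_e = K·L = 0.5 × 1.81 = 0.9050 m
Required I = P_cr·L_e²/(π²E) = 7.120×10^3 × 0.9050² / (π² × 7.30×10^10) = 8.094×10^-9 m⁴
I_req = 8.094×10^3 mm⁴
Solid square: I = a⁴/12  ⇒  a = (12I)^(1/4) = (12×8.094×10^3)^(1/4) = 17.7 mm

a ≈ 17.7 mm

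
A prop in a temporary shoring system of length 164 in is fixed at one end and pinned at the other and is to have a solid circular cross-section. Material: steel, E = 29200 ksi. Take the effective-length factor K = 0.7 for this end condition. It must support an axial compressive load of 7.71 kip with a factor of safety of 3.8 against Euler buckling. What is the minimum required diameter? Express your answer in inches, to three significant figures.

Required P_cr = n·P = 3.8 × 7.71 = 29.30 kip
L_e = K·L = 0.7 × 164 = 114.8 in
Required I = P_cr·L_e²/(π²E) = 2.930×10^4 × 114.8² / (π² × 2.92×10^7) = 1.340 in⁴
Solid circle: I = πd⁴/64  ⇒  d = (64I/π)^(1/4) = (64×1.340/π)^(1/4) = 2.29 in

d ≈ 2.29 in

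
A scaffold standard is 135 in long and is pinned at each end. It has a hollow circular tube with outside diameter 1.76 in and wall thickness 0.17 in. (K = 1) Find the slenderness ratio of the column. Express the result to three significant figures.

Inner diameter d_i = 1.76 − 2×0.17 = 1.420 in
I = π(d_o⁴ − d_i⁴)/64 = π(1.76⁴ − 1.420⁴)/64 = 0.2714 in⁴
A = 0.8492 in²;  r_min = √(I/A) = √(0.2714/0.8492) = 0.5654 in
L_e = K·L = 1 × 135 = 135.0 in
λ = L_e / r_min = 135.00 / 0.5654 = 239

λ ≈ 239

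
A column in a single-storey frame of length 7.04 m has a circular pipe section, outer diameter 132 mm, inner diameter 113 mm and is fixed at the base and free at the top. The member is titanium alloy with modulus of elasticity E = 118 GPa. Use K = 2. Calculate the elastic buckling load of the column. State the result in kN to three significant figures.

P_cr ≈ 40.5 kN

d_o = 132 mm, d_i = 113 mm
I = π(d_o⁴ − d_i⁴)/64 = π(132⁴ − 113.0⁴)/64 = 6.899×10^6 mm⁴
I = 6.899×10^6 mm⁴ = 6.899×10^-6 m⁴
Effective length L_e = K·L = 2 × 7.04 = 14.08 m
P_cr = π²EI / L_e² = π² × 118×10⁹ × 6.899×10^-6 / 14.08² = 4.053×10^4 N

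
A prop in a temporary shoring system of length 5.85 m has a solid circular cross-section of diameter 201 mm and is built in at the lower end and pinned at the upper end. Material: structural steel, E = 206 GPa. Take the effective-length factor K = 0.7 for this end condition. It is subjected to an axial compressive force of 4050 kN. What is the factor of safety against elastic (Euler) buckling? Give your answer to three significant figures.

I = πd⁴/64 = π×201⁴/64 = 8.012×10^7 mm⁴
I = 8.012×10^7 mm⁴ = 8.012×10^-5 m⁴
Effective length L_e = K·L = 0.7 × 5.85 = 4.095 m
P_cr = π²EI / L_e² = π² × 206×10⁹ × 8.012×10^-5 / 4.095² = 9.714×10^6 N
Factor of safety n = P_cr / P = 9714.3 / 4050 = 2.40

n ≈ 2.40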